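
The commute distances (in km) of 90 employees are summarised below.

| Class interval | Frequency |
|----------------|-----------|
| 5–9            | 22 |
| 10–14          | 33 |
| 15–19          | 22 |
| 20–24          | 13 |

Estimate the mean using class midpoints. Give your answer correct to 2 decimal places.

13.44

Midpoints: 7, 12, 17, 22
Σfm = 22×7 + 33×12 + 22×17 + 13×22 = 1210
n = Σf = 90
Mean = 1210 / 90 = 13.4444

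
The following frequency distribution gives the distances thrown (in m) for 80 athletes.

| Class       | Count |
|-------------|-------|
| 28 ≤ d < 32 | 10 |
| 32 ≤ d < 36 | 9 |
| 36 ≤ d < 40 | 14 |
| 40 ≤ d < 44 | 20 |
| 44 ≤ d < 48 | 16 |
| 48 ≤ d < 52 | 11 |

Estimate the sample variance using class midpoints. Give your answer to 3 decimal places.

39.048

Midpoints: 30, 34, 38, 42, 46, 50
n = 80, Σfm = 3264, mean = 40.8000
Σfm² = 136256
Σf(m − x̄)² = Σfm² − (Σfm)²/n = 136256 − 3264²/80 = 3084.8000
Sample variance = 3084.8000 / 79 = 39.0481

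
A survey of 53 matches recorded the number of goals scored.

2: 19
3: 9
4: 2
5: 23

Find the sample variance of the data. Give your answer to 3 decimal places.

Values: 2, 3, 4, 5
n = 53, Σfx = 188, mean = 3.5472
Σfx² = 764
Σf(x − x̄)² = Σfx² − (Σfx)²/n = 764 − 188²/53 = 97.1321
Sample variance = 97.1321 / 52 = 1.8679

1.868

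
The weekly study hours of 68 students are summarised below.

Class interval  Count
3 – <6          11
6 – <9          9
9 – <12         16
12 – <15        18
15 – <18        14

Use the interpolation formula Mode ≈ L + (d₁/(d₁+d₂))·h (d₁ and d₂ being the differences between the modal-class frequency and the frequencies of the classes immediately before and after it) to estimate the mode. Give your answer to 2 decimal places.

Modal class: 12 – <15 (highest frequency 18).
d₁ = 18 − 16 = 2, d₂ = 18 − 14 = 4
Mode ≈ 12 + (2/(2+4)) × 3 = 12 + 1.0000 = 13.0000

13.00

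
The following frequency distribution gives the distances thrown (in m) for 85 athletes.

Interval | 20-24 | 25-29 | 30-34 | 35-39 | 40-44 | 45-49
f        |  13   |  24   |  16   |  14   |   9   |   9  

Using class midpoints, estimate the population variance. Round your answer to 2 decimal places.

60.60

Midpoints: 22, 27, 32, 37, 42, 47
n = 85, Σfm = 2765, mean = 32.5294
Σfm² = 95095
Σf(m − x̄)² = Σfm² − (Σfm)²/n = 95095 − 2765²/85 = 5151.1765
Population variance = 5151.1765 / 85 = 60.6021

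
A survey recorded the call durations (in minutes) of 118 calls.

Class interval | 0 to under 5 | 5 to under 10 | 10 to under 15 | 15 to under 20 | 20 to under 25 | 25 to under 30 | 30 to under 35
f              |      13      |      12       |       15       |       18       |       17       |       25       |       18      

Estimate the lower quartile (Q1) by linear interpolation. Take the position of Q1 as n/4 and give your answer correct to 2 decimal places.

Cumulative frequencies: 13, 25, 40, 58, 75, 100, 118
n = 118; position = n/4 = 29.5.
This falls in the class 10 to under 15: L = 10, F = 25, f = 15, h = 5.
Lower quartile ≈ 10 + ((29.5 − 25) / 15) × 5 = 11.5000

11.50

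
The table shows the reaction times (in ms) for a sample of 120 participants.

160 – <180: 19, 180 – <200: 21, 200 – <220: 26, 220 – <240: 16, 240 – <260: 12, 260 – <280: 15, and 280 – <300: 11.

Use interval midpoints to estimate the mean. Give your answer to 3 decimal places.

Midpoints: 170, 190, 210, 230, 250, 270, 290
Σfm = 19×170 + 21×190 + 26×210 + 16×230 + 12×250 + 15×270 + 11×290 = 26600
n = Σf = 120
Mean = 26600 / 120 = 221.6667

221.667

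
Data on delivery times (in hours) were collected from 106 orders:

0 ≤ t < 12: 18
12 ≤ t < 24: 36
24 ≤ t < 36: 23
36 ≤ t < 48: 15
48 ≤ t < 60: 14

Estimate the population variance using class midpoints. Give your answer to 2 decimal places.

232.39

Midpoints: 6, 18, 30, 42, 54
n = 106, Σfm = 2832, mean = 26.7170
Σfm² = 100296
Σf(m − x̄)² = Σfm² − (Σfm)²/n = 100296 − 2832²/106 = 24633.5094
Population variance = 24633.5094 / 106 = 232.3916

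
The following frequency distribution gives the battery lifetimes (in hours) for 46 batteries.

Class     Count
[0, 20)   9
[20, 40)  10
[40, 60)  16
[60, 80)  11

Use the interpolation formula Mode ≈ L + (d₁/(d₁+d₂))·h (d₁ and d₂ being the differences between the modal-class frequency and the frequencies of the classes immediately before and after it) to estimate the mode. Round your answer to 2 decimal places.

50.91

Modal class: [40, 60) (highest frequency 16).
d₁ = 16 − 10 = 6, d₂ = 16 − 11 = 5
Mode ≈ 40 + (6/(6+5)) × 20 = 40 + 10.9091 = 50.9091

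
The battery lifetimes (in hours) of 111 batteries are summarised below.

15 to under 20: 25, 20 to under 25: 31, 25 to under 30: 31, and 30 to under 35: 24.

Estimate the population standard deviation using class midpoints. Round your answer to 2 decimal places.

Midpoints: 17.5, 22.5, 27.5, 32.5
n = 111, Σfm = 2767.5, mean = 24.9324
Σfm² = 72143.75
Σf(m − x̄)² = Σfm² − (Σfm)²/n = 72143.75 − 2767.5²/111 = 3143.2432
Population variance = 3143.2432 / 111 = 28.3175
Standard deviation = √28.3175 = 5.3214

5.32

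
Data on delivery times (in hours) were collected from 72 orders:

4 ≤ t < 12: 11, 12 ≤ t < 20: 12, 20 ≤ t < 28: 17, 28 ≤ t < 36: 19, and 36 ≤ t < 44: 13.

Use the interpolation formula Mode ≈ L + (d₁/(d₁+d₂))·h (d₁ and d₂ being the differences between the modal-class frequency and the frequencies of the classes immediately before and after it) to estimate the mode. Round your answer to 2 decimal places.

Modal class: 28 ≤ t < 36 (highest frequency 19).
d₁ = 19 − 17 = 2, d₂ = 19 − 13 = 6
Mode ≈ 28 + (2/(2+6)) × 8 = 28 + 2.0000 = 30.0000

30.00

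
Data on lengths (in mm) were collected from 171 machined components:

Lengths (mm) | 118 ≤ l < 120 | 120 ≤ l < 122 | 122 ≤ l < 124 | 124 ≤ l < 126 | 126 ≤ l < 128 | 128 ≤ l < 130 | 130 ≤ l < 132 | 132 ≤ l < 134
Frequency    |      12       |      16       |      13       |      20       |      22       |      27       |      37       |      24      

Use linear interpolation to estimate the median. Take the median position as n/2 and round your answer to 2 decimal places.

128.19

Cumulative frequencies: 12, 28, 41, 61, 83, 110, 147, 171
n = 171; position = n/2 = 85.5.
This falls in the class 128 ≤ l < 130: L = 128, F = 83, f = 27, h = 2.
Median ≈ 128 + ((85.5 − 83) / 27) × 2 = 128.1852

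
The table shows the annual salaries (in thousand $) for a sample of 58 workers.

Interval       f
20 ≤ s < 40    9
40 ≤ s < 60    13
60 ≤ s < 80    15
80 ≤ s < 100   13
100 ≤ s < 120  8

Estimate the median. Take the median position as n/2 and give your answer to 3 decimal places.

69.333

Cumulative frequencies: 9, 22, 37, 50, 58
n = 58; position = n/2 = 29.
This falls in the class 60 ≤ s < 80: L = 60, F = 22, f = 15, h = 20.
Median ≈ 60 + ((29 − 22) / 15) × 20 = 69.3333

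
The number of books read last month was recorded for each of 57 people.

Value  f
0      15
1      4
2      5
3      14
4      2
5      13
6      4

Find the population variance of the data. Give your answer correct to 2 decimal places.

Values: 0, 1, 2, 3, 4, 5, 6
n = 57, Σfx = 153, mean = 2.6842
Σfx² = 651
Σf(x − x̄)² = Σfx² − (Σfx)²/n = 651 − 153²/57 = 240.3158
Population variance = 240.3158 / 57 = 4.2161

4.22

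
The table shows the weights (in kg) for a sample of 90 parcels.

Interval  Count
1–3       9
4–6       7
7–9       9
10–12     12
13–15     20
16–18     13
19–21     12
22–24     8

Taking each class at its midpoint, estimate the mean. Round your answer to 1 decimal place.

13.1

Midpoints: 2, 5, 8, 11, 14, 17, 20, 23
Σfm = 9×2 + 7×5 + 9×8 + 12×11 + 20×14 + 13×17 + 12×20 + 8×23 = 1182
n = Σf = 90
Mean = 1182 / 90 = 13.1333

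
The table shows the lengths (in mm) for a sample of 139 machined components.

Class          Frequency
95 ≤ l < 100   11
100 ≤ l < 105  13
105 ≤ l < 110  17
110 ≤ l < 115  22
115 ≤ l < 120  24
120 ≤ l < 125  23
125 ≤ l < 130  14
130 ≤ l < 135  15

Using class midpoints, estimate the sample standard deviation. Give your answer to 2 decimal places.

Midpoints: 97.5, 102.5, 107.5, 112.5, 117.5, 122.5, 127.5, 132.5
n = 139, Σfm = 16117.5, mean = 115.9532
Σfm² = 1883468.75
Σf(m − x̄)² = Σfm² − (Σfm)²/n = 1883468.75 − 16117.5²/139 = 14592.4460
Sample variance = 14592.4460 / 138 = 105.7424
Standard deviation = √105.7424 = 10.2831

10.28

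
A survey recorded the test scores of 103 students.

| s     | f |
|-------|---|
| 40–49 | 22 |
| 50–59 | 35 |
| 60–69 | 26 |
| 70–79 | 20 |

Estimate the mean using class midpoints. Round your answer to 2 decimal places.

Midpoints: 44.5, 54.5, 64.5, 74.5
Σfm = 22×44.5 + 35×54.5 + 26×64.5 + 20×74.5 = 6053.5
n = Σf = 103
Mean = 6053.5 / 103 = 58.7718

58.77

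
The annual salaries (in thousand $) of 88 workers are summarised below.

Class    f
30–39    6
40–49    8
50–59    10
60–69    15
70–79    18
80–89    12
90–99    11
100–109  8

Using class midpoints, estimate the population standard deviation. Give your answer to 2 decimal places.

Midpoints: 34.5, 44.5, 54.5, 64.5, 74.5, 84.5, 94.5, 104.5
n = 88, Σfm = 6306, mean = 71.6591
Σfm² = 486272
Σf(m − x̄)² = Σfm² − (Σfm)²/n = 486272 − 6306²/88 = 34389.7727
Population variance = 34389.7727 / 88 = 390.7929
Standard deviation = √390.7929 = 19.7685

19.77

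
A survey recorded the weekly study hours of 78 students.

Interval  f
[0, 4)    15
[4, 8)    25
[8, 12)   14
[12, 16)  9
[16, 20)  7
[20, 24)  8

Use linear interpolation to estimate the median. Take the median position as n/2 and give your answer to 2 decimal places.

7.84

Cumulative frequencies: 15, 40, 54, 63, 70, 78
n = 78; position = n/2 = 39.
This falls in the class [4, 8): L = 4, F = 15, f = 25, h = 4.
Median ≈ 4 + ((39 − 15) / 25) × 4 = 7.8400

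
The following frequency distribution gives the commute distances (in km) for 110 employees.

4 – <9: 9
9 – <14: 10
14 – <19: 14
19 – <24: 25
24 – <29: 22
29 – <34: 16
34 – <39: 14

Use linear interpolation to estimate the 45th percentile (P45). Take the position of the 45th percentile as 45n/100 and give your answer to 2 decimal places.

Cumulative frequencies: 9, 19, 33, 58, 80, 96, 110
n = 110; position = 45n/100 = 49.5.
This falls in the class 19 – <24: L = 19, F = 33, f = 25, h = 5.
45th percentile ≈ 19 + ((49.5 − 33) / 25) × 5 = 22.3000

22.30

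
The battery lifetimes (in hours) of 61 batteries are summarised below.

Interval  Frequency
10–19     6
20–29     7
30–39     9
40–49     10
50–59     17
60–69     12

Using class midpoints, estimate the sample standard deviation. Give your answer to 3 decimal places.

Midpoints: 14.5, 24.5, 34.5, 44.5, 54.5, 64.5
n = 61, Σfm = 2714.5, mean = 44.5000
Σfm² = 136395.25
Σf(m − x̄)² = Σfm² − (Σfm)²/n = 136395.25 − 2714.5²/61 = 15600.0000
Sample variance = 15600.0000 / 60 = 260.0000
Standard deviation = √260.0000 = 16.1245

16.125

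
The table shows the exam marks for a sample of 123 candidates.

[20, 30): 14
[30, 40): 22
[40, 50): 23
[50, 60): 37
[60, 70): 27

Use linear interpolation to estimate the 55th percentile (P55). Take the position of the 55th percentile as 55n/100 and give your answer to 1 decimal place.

52.3

Cumulative frequencies: 14, 36, 59, 96, 123
n = 123; position = 55n/100 = 67.65.
This falls in the class [50, 60): L = 50, F = 59, f = 37, h = 10.
55th percentile ≈ 50 + ((67.65 − 59) / 37) × 10 = 52.3378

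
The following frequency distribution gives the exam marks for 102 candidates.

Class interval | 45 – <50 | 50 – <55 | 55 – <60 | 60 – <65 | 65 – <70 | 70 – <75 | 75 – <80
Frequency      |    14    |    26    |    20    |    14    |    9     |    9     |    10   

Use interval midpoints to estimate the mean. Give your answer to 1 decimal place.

59.7

Midpoints: 47.5, 52.5, 57.5, 62.5, 67.5, 72.5, 77.5
Σfm = 14×47.5 + 26×52.5 + 20×57.5 + 14×62.5 + 9×67.5 + 9×72.5 + 10×77.5 = 6090
n = Σf = 102
Mean = 6090 / 102 = 59.7059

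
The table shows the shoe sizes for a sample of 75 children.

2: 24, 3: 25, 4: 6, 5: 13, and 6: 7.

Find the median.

3

Cumulative frequencies: 24, 49, 55, 68, 75
n = 75, so the median is the value in position (n+1)/2 = 38.
Position 38 falls at value 3.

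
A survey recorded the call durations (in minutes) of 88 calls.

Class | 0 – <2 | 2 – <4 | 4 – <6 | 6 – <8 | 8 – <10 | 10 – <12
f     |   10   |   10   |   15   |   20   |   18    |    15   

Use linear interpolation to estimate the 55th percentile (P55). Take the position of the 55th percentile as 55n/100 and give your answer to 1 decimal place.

7.3

Cumulative frequencies: 10, 20, 35, 55, 73, 88
n = 88; position = 55n/100 = 48.4.
This falls in the class 6 – <8: L = 6, F = 35, f = 20, h = 2.
55th percentile ≈ 6 + ((48.4 − 35) / 20) × 2 = 7.3400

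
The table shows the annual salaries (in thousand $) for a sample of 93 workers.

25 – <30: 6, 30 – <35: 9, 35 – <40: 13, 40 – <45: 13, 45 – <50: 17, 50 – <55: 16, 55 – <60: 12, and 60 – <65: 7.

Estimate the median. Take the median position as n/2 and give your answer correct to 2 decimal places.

46.62

Cumulative frequencies: 6, 15, 28, 41, 58, 74, 86, 93
n = 93; position = n/2 = 46.5.
This falls in the class 45 – <50: L = 45, F = 41, f = 17, h = 5.
Median ≈ 45 + ((46.5 − 41) / 17) × 5 = 46.6176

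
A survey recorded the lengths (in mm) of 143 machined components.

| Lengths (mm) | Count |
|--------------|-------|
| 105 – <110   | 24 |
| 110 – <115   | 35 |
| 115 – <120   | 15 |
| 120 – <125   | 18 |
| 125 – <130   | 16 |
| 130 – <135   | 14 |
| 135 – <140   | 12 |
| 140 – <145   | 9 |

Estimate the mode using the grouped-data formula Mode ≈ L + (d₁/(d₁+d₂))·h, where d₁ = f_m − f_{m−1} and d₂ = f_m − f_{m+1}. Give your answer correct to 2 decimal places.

Modal class: 110 – <115 (highest frequency 35).
d₁ = 35 − 24 = 11, d₂ = 35 − 15 = 20
Mode ≈ 110 + (11/(11+20)) × 5 = 110 + 1.7742 = 111.7742

111.77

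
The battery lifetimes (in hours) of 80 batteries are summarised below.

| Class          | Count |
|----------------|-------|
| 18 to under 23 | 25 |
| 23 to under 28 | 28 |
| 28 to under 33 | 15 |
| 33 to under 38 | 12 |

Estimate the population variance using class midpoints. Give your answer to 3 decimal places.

Midpoints: 20.5, 25.5, 30.5, 35.5
n = 80, Σfm = 2110, mean = 26.3750
Σfm² = 57790
Σf(m − x̄)² = Σfm² − (Σfm)²/n = 57790 − 2110²/80 = 2138.7500
Population variance = 2138.7500 / 80 = 26.7344

26.734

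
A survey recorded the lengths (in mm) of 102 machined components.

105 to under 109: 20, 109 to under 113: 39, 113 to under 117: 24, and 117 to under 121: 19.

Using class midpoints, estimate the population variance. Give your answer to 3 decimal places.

16.111

Midpoints: 107, 111, 115, 119
n = 102, Σfm = 11490, mean = 112.6471
Σfm² = 1295958
Σf(m − x̄)² = Σfm² − (Σfm)²/n = 1295958 − 11490²/102 = 1643.2941
Population variance = 1643.2941 / 102 = 16.1107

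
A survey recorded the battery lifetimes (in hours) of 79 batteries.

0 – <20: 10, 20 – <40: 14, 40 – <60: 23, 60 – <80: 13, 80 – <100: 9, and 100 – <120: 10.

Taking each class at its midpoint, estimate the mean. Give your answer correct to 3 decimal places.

56.835

Midpoints: 10, 30, 50, 70, 90, 110
Σfm = 10×10 + 14×30 + 23×50 + 13×70 + 9×90 + 10×110 = 4490
n = Σf = 79
Mean = 4490 / 79 = 56.8354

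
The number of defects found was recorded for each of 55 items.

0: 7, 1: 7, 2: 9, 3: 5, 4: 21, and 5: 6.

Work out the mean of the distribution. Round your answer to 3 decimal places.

2.800

Values: 0, 1, 2, 3, 4, 5
Σfx = 7×0 + 7×1 + 9×2 + 5×3 + 21×4 + 6×5 = 154
n = Σf = 55
Mean = 154 / 55 = 2.8000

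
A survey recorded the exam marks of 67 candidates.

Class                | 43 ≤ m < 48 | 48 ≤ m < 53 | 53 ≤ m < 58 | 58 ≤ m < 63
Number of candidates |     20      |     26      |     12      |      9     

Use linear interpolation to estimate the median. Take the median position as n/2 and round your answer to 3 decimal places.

Cumulative frequencies: 20, 46, 58, 67
n = 67; position = n/2 = 33.5.
This falls in the class 48 ≤ m < 53: L = 48, F = 20, f = 26, h = 5.
Median ≈ 48 + ((33.5 − 20) / 26) × 5 = 50.5962

50.596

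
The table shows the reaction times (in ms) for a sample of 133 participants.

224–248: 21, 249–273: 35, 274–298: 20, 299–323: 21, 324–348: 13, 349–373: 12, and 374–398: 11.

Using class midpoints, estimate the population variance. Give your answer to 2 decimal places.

Midpoints: 236, 261, 286, 311, 336, 361, 386
n = 133, Σfm = 39288, mean = 295.3985
Σfm² = 11891368
Σf(m − x̄)² = Σfm² − (Σfm)²/n = 11891368 − 39288²/133 = 285751.8797
Population variance = 285751.8797 / 133 = 2148.5104

2148.51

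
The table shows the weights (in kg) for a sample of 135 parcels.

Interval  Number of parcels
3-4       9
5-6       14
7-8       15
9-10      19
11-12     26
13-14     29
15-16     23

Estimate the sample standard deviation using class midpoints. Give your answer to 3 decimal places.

Midpoints: 3.5, 5.5, 7.5, 9.5, 11.5, 13.5, 15.5
n = 135, Σfm = 1448.5, mean = 10.7296
Σfm² = 17341.75
Σf(m − x̄)² = Σfm² − (Σfm)²/n = 17341.75 − 1448.5²/135 = 1799.8815
Sample variance = 1799.8815 / 134 = 13.4320
Standard deviation = √13.4320 = 3.6650

3.665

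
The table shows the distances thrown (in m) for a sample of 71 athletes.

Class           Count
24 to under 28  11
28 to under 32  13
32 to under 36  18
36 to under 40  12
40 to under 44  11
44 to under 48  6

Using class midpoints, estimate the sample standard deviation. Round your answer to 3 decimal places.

Midpoints: 26, 30, 34, 38, 42, 46
n = 71, Σfm = 2482, mean = 34.9577
Σfm² = 89372
Σf(m − x̄)² = Σfm² − (Σfm)²/n = 89372 − 2482²/71 = 2606.8732
Sample variance = 2606.8732 / 70 = 37.2410
Standard deviation = √37.2410 = 6.1025

6.103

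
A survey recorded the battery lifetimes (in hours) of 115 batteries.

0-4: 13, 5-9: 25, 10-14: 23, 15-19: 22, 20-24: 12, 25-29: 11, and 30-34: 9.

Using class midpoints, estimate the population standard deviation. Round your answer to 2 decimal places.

Midpoints: 2, 7, 12, 17, 22, 27, 32
n = 115, Σfm = 1700, mean = 14.7826
Σfm² = 33990
Σf(m − x̄)² = Σfm² − (Σfm)²/n = 33990 − 1700²/115 = 8859.5652
Population variance = 8859.5652 / 115 = 77.0397
Standard deviation = √77.0397 = 8.7772

8.78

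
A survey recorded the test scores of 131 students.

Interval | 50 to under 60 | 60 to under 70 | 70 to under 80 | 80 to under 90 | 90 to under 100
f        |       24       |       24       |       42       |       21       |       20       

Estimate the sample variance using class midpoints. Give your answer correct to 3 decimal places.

Midpoints: 55, 65, 75, 85, 95
n = 131, Σfm = 9715, mean = 74.1603
Σfm² = 742475
Σf(m − x̄)² = Σfm² − (Σfm)²/n = 742475 − 9715²/131 = 22007.6336
Sample variance = 22007.6336 / 130 = 169.2895

169.289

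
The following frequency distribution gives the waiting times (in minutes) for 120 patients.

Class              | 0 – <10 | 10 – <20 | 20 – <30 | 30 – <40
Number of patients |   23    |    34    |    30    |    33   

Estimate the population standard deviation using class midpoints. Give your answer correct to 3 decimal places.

10.824

Midpoints: 5, 15, 25, 35
n = 120, Σfm = 2530, mean = 21.0833
Σfm² = 67400
Σf(m − x̄)² = Σfm² − (Σfm)²/n = 67400 − 2530²/120 = 14059.1667
Population variance = 14059.1667 / 120 = 117.1597
Standard deviation = √117.1597 = 10.8240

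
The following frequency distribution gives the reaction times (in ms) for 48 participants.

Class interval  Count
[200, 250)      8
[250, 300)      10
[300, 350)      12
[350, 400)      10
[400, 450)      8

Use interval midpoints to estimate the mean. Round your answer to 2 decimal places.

Midpoints: 225, 275, 325, 375, 425
Σfm = 8×225 + 10×275 + 12×325 + 10×375 + 8×425 = 15600
n = Σf = 48
Mean = 15600 / 48 = 325.0000

325.00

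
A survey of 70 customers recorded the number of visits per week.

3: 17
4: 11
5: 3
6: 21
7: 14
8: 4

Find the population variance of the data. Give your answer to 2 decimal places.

Values: 3, 4, 5, 6, 7, 8
n = 70, Σfx = 366, mean = 5.2286
Σfx² = 2102
Σf(x − x̄)² = Σfx² − (Σfx)²/n = 2102 − 366²/70 = 188.3429
Population variance = 188.3429 / 70 = 2.6906

2.69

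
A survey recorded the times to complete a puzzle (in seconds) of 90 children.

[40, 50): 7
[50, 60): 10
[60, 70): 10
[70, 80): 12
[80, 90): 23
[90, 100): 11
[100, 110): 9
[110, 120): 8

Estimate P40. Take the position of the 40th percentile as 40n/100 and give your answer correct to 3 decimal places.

77.500

Cumulative frequencies: 7, 17, 27, 39, 62, 73, 82, 90
n = 90; position = 40n/100 = 36.
This falls in the class [70, 80): L = 70, F = 27, f = 12, h = 10.
40th percentile ≈ 70 + ((36 − 27) / 12) × 10 = 77.5000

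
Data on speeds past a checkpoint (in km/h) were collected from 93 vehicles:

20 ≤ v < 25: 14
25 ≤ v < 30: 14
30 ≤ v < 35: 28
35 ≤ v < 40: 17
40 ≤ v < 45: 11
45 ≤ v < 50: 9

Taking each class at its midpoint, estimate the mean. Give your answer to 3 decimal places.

33.790

Midpoints: 22.5, 27.5, 32.5, 37.5, 42.5, 47.5
Σfm = 14×22.5 + 14×27.5 + 28×32.5 + 17×37.5 + 11×42.5 + 9×47.5 = 3142.5
n = Σf = 93
Mean = 3142.5 / 93 = 33.7903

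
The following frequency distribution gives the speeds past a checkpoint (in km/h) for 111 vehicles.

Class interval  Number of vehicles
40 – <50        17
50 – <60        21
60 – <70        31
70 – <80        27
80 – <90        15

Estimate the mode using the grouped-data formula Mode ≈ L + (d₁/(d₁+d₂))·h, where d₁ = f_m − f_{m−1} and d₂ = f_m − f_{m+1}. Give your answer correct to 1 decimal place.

67.1

Modal class: 60 – <70 (highest frequency 31).
d₁ = 31 − 21 = 10, d₂ = 31 − 27 = 4
Mode ≈ 60 + (10/(10+4)) × 10 = 60 + 7.1429 = 67.1429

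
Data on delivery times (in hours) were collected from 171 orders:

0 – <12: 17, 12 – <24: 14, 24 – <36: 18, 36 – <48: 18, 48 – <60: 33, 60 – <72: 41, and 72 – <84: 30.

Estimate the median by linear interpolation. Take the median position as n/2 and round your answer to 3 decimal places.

54.727

Cumulative frequencies: 17, 31, 49, 67, 100, 141, 171
n = 171; position = n/2 = 85.5.
This falls in the class 48 – <60: L = 48, F = 67, f = 33, h = 12.
Median ≈ 48 + ((85.5 − 67) / 33) × 12 = 54.7273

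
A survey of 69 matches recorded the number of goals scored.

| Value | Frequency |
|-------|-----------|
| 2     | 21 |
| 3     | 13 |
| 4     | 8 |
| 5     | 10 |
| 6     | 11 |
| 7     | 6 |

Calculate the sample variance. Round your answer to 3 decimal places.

3.009

Values: 2, 3, 4, 5, 6, 7
n = 69, Σfx = 271, mean = 3.9275
Σfx² = 1269
Σf(x − x̄)² = Σfx² − (Σfx)²/n = 1269 − 271²/69 = 204.6377
Sample variance = 204.6377 / 68 = 3.0094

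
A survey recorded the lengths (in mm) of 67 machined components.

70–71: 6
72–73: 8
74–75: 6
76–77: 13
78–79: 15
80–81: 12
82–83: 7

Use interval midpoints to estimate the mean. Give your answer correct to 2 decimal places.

Midpoints: 70.5, 72.5, 74.5, 76.5, 78.5, 80.5, 82.5
Σfm = 6×70.5 + 8×72.5 + 6×74.5 + 13×76.5 + 15×78.5 + 12×80.5 + 7×82.5 = 5165.5
n = Σf = 67
Mean = 5165.5 / 67 = 77.0970

77.10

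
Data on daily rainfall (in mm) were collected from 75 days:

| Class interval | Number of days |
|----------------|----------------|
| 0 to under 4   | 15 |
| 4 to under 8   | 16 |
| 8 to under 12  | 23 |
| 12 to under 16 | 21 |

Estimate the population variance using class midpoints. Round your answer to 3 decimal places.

Midpoints: 2, 6, 10, 14
n = 75, Σfm = 650, mean = 8.6667
Σfm² = 7052
Σf(m − x̄)² = Σfm² − (Σfm)²/n = 7052 − 650²/75 = 1418.6667
Population variance = 1418.6667 / 75 = 18.9156

18.916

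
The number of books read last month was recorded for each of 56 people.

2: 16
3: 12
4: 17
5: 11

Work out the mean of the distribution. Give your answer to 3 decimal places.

3.411

Values: 2, 3, 4, 5
Σfx = 16×2 + 12×3 + 17×4 + 11×5 = 191
n = Σf = 56
Mean = 191 / 56 = 3.4107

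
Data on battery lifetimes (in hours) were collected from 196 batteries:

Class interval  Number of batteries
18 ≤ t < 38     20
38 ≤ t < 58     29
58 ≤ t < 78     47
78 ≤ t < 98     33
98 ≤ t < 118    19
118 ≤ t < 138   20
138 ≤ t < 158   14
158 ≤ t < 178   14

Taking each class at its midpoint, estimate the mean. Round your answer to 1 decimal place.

87.2

Midpoints: 28, 48, 68, 88, 108, 128, 148, 168
Σfm = 20×28 + 29×48 + 47×68 + 33×88 + 19×108 + 20×128 + 14×148 + 14×168 = 17088
n = Σf = 196
Mean = 17088 / 196 = 87.1837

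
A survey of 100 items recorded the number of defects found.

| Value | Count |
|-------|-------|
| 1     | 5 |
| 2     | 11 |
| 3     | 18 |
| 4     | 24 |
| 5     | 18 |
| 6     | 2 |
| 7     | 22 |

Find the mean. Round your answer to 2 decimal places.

Values: 1, 2, 3, 4, 5, 6, 7
Σfx = 5×1 + 11×2 + 18×3 + 24×4 + 18×5 + 2×6 + 22×7 = 433
n = Σf = 100
Mean = 433 / 100 = 4.3300

4.33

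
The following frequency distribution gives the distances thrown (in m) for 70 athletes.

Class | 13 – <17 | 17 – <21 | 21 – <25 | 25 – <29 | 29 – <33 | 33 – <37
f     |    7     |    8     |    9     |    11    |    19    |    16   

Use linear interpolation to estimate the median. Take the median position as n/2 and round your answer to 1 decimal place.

Cumulative frequencies: 7, 15, 24, 35, 54, 70
n = 70; position = n/2 = 35.
This falls in the class 25 – <29: L = 25, F = 24, f = 11, h = 4.
Median ≈ 25 + ((35 − 24) / 11) × 4 = 29.0000

29.0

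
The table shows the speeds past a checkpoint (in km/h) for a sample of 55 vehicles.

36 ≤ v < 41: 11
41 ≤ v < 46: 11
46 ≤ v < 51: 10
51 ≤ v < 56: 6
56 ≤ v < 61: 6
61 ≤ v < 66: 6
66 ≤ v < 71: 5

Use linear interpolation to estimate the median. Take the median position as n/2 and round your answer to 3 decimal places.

48.750

Cumulative frequencies: 11, 22, 32, 38, 44, 50, 55
n = 55; position = n/2 = 27.5.
This falls in the class 46 ≤ v < 51: L = 46, F = 22, f = 10, h = 5.
Median ≈ 46 + ((27.5 − 22) / 10) × 5 = 48.7500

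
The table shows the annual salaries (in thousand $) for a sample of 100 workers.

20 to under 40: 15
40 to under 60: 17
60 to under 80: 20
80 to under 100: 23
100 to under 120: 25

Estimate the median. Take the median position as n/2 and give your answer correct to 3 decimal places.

Cumulative frequencies: 15, 32, 52, 75, 100
n = 100; position = n/2 = 50.
This falls in the class 60 to under 80: L = 60, F = 32, f = 20, h = 20.
Median ≈ 60 + ((50 − 32) / 20) × 20 = 78.0000

78.000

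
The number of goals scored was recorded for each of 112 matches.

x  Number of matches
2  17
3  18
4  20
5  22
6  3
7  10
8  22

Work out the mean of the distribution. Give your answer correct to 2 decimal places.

4.84

Values: 2, 3, 4, 5, 6, 7, 8
Σfx = 17×2 + 18×3 + 20×4 + 22×5 + 3×6 + 10×7 + 22×8 = 542
n = Σf = 112
Mean = 542 / 112 = 4.8393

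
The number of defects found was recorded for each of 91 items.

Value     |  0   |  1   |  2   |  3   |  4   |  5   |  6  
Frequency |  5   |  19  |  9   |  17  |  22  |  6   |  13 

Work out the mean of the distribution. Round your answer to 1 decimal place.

3.1

Values: 0, 1, 2, 3, 4, 5, 6
Σfx = 5×0 + 19×1 + 9×2 + 17×3 + 22×4 + 6×5 + 13×6 = 284
n = Σf = 91
Mean = 284 / 91 = 3.1209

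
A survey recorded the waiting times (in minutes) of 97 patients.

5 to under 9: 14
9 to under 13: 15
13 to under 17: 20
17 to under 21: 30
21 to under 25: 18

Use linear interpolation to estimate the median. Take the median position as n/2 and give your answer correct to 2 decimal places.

Cumulative frequencies: 14, 29, 49, 79, 97
n = 97; position = n/2 = 48.5.
This falls in the class 13 to under 17: L = 13, F = 29, f = 20, h = 4.
Median ≈ 13 + ((48.5 − 29) / 20) × 4 = 16.9000

16.90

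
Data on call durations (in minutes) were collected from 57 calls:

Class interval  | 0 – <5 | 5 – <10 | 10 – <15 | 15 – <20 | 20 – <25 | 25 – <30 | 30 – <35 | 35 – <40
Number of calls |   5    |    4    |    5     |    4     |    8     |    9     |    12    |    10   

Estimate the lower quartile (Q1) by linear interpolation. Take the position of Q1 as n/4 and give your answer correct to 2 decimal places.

15.31

Cumulative frequencies: 5, 9, 14, 18, 26, 35, 47, 57
n = 57; position = n/4 = 14.25.
This falls in the class 15 – <20: L = 15, F = 14, f = 4, h = 5.
Lower quartile ≈ 15 + ((14.25 − 14) / 4) × 5 = 15.3125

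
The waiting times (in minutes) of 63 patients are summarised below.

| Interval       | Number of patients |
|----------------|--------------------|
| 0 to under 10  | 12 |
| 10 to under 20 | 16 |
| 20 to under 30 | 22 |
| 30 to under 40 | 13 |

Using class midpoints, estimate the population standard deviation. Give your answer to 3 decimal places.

Midpoints: 5, 15, 25, 35
n = 63, Σfm = 1305, mean = 20.7143
Σfm² = 33575
Σf(m − x̄)² = Σfm² − (Σfm)²/n = 33575 − 1305²/63 = 6542.8571
Population variance = 6542.8571 / 63 = 103.8549
Standard deviation = √103.8549 = 10.1909

10.191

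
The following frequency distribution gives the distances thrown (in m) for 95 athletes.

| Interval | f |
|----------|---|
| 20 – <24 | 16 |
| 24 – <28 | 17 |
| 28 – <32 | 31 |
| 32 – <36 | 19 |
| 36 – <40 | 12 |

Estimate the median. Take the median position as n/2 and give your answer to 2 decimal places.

29.87

Cumulative frequencies: 16, 33, 64, 83, 95
n = 95; position = n/2 = 47.5.
This falls in the class 28 – <32: L = 28, F = 33, f = 31, h = 4.
Median ≈ 28 + ((47.5 − 33) / 31) × 4 = 29.8710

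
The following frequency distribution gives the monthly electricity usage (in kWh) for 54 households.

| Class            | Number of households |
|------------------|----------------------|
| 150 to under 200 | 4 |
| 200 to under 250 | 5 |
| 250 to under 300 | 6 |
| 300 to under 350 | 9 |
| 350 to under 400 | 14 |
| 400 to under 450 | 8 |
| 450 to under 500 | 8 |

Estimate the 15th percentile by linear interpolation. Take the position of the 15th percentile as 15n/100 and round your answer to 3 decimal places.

241.000

Cumulative frequencies: 4, 9, 15, 24, 38, 46, 54
n = 54; position = 15n/100 = 8.1.
This falls in the class 200 to under 250: L = 200, F = 4, f = 5, h = 50.
15th percentile ≈ 200 + ((8.1 − 4) / 5) × 50 = 241.0000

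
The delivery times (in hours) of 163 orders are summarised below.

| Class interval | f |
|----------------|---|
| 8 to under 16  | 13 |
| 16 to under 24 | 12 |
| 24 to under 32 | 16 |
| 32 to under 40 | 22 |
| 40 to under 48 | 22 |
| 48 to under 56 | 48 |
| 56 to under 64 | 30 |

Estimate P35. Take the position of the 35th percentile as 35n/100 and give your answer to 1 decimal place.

37.8

Cumulative frequencies: 13, 25, 41, 63, 85, 133, 163
n = 163; position = 35n/100 = 57.05.
This falls in the class 32 to under 40: L = 32, F = 41, f = 22, h = 8.
35th percentile ≈ 32 + ((57.05 − 41) / 22) × 8 = 37.8364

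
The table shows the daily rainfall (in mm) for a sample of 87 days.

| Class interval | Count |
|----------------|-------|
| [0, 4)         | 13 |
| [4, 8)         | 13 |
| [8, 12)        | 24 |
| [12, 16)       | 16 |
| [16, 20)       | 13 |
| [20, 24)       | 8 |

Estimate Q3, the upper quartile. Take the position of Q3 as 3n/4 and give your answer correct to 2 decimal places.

Cumulative frequencies: 13, 26, 50, 66, 79, 87
n = 87; position = 3n/4 = 65.25.
This falls in the class [12, 16): L = 12, F = 50, f = 16, h = 4.
Upper quartile ≈ 12 + ((65.25 − 50) / 16) × 4 = 15.8125

15.81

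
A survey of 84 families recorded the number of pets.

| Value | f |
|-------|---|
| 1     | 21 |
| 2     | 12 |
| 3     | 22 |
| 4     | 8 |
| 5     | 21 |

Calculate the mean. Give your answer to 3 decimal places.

2.952

Values: 1, 2, 3, 4, 5
Σfx = 21×1 + 12×2 + 22×3 + 8×4 + 21×5 = 248
n = Σf = 84
Mean = 248 / 84 = 2.9524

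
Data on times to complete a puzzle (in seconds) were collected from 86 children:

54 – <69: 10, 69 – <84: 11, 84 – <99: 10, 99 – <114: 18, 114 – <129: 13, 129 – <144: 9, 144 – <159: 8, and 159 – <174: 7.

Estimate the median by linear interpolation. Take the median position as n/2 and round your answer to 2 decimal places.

109.00

Cumulative frequencies: 10, 21, 31, 49, 62, 71, 79, 86
n = 86; position = n/2 = 43.
This falls in the class 99 – <114: L = 99, F = 31, f = 18, h = 15.
Median ≈ 99 + ((43 − 31) / 18) × 15 = 109.0000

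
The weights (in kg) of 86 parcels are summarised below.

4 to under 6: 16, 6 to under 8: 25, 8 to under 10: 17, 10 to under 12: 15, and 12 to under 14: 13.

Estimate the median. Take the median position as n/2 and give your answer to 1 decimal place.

Cumulative frequencies: 16, 41, 58, 73, 86
n = 86; position = n/2 = 43.
This falls in the class 8 to under 10: L = 8, F = 41, f = 17, h = 2.
Median ≈ 8 + ((43 − 41) / 17) × 2 = 8.2353

8.2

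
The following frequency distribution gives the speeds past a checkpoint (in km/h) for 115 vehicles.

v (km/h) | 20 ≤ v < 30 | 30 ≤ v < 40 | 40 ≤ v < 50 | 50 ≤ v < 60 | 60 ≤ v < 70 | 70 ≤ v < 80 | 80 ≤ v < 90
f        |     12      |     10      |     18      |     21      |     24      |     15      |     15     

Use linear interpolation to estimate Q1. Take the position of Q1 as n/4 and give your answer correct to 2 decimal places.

43.75

Cumulative frequencies: 12, 22, 40, 61, 85, 100, 115
n = 115; position = n/4 = 28.75.
This falls in the class 40 ≤ v < 50: L = 40, F = 22, f = 18, h = 10.
Lower quartile ≈ 40 + ((28.75 − 22) / 18) × 10 = 43.7500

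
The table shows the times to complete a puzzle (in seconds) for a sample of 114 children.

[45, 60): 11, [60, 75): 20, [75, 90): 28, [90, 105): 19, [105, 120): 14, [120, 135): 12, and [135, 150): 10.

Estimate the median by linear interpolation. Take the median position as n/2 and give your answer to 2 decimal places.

Cumulative frequencies: 11, 31, 59, 78, 92, 104, 114
n = 114; position = n/2 = 57.
This falls in the class [75, 90): L = 75, F = 31, f = 28, h = 15.
Median ≈ 75 + ((57 − 31) / 28) × 15 = 88.9286

88.93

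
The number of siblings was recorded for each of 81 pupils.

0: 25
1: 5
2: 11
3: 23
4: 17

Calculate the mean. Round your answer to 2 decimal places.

Values: 0, 1, 2, 3, 4
Σfx = 25×0 + 5×1 + 11×2 + 23×3 + 17×4 = 164
n = Σf = 81
Mean = 164 / 81 = 2.0247

2.02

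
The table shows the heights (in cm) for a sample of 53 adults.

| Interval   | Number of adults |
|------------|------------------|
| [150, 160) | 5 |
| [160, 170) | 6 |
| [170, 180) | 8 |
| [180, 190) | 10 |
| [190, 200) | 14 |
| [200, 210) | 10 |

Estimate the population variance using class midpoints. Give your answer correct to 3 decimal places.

Midpoints: 155, 165, 175, 185, 195, 205
n = 53, Σfm = 9795, mean = 184.8113
Σfm² = 1823325
Σf(m − x̄)² = Σfm² − (Σfm)²/n = 1823325 − 9795²/53 = 13098.1132
Population variance = 13098.1132 / 53 = 247.1342

247.134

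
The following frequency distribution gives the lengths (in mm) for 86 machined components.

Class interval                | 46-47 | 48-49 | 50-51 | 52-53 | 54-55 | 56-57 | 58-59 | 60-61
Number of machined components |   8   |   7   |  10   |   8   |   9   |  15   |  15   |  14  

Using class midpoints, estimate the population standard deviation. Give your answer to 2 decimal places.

4.52

Midpoints: 46.5, 48.5, 50.5, 52.5, 54.5, 56.5, 58.5, 60.5
n = 86, Σfm = 4699, mean = 54.6395
Σfm² = 258509.5
Σf(m − x̄)² = Σfm² − (Σfm)²/n = 258509.5 − 4699²/86 = 1758.3256
Population variance = 1758.3256 / 86 = 20.4456
Standard deviation = √20.4456 = 4.5217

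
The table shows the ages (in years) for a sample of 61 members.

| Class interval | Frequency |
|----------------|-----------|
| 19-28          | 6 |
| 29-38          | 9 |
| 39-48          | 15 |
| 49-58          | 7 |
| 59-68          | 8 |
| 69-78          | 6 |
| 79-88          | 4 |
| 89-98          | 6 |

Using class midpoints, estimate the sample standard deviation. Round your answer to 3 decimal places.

Midpoints: 23.5, 33.5, 43.5, 53.5, 63.5, 73.5, 83.5, 93.5
n = 61, Σfm = 3313.5, mean = 54.3197
Σfm² = 206847.25
Σf(m − x̄)² = Σfm² − (Σfm)²/n = 206847.25 − 3313.5²/61 = 26859.0164
Sample variance = 26859.0164 / 60 = 447.6503
Standard deviation = √447.6503 = 21.1577

21.158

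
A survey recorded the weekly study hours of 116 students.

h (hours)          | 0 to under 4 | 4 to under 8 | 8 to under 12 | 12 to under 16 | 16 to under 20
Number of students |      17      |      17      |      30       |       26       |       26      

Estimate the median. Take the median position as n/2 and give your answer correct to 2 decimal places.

11.20

Cumulative frequencies: 17, 34, 64, 90, 116
n = 116; position = n/2 = 58.
This falls in the class 8 to under 12: L = 8, F = 34, f = 30, h = 4.
Median ≈ 8 + ((58 − 34) / 30) × 4 = 11.2000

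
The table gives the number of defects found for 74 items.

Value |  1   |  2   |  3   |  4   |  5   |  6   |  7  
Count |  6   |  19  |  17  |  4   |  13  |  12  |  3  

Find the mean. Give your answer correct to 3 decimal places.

3.635

Values: 1, 2, 3, 4, 5, 6, 7
Σfx = 6×1 + 19×2 + 17×3 + 4×4 + 13×5 + 12×6 + 3×7 = 269
n = Σf = 74
Mean = 269 / 74 = 3.6351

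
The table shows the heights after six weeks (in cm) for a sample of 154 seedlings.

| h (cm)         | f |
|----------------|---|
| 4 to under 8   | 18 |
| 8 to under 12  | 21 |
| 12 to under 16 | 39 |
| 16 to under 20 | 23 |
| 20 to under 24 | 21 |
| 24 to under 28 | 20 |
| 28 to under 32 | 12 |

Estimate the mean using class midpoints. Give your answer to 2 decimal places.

Midpoints: 6, 10, 14, 18, 22, 26, 30
Σfm = 18×6 + 21×10 + 39×14 + 23×18 + 21×22 + 20×26 + 12×30 = 2620
n = Σf = 154
Mean = 2620 / 154 = 17.0130

17.01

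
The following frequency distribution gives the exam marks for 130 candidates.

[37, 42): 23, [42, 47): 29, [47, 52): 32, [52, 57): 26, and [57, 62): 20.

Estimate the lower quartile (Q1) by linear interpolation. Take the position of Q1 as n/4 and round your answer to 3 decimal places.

Cumulative frequencies: 23, 52, 84, 110, 130
n = 130; position = n/4 = 32.5.
This falls in the class [42, 47): L = 42, F = 23, f = 29, h = 5.
Lower quartile ≈ 42 + ((32.5 − 23) / 29) × 5 = 43.6379

43.638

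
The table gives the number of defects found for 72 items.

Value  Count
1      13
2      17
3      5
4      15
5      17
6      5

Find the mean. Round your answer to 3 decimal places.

3.292

Values: 1, 2, 3, 4, 5, 6
Σfx = 13×1 + 17×2 + 5×3 + 15×4 + 17×5 + 5×6 = 237
n = Σf = 72
Mean = 237 / 72 = 3.2917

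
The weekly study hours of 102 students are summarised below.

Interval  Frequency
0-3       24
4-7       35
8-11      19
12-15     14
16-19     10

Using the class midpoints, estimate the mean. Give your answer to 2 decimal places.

7.58

Midpoints: 1.5, 5.5, 9.5, 13.5, 17.5
Σfm = 24×1.5 + 35×5.5 + 19×9.5 + 14×13.5 + 10×17.5 = 773
n = Σf = 102
Mean = 773 / 102 = 7.5784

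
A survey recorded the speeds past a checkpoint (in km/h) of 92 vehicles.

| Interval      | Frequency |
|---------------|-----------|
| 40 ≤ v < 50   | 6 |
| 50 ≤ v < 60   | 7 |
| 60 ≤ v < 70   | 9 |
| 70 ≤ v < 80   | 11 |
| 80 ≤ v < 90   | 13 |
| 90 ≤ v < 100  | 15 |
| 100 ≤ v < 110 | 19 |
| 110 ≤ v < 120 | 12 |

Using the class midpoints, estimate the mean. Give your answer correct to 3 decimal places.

Midpoints: 45, 55, 65, 75, 85, 95, 105, 115
Σfm = 6×45 + 7×55 + 9×65 + 11×75 + 13×85 + 15×95 + 19×105 + 12×115 = 7970
n = Σf = 92
Mean = 7970 / 92 = 86.6304

86.630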